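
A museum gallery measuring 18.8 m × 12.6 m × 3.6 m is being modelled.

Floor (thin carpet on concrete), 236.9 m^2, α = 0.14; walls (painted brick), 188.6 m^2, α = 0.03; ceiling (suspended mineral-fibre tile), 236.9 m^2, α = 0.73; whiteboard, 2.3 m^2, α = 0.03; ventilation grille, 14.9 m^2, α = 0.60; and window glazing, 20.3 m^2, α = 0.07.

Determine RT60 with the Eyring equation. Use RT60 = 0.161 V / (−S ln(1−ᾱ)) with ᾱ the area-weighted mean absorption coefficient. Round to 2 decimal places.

0.51 s

S = Σ Sᵢ = 699.9 m^2.
Σ(Sᵢαᵢ) = 236.9·0.14 + 188.6·0.03 + 236.9·0.73 + 2.3·0.03 + 14.9·0.60 + 20.3·0.07 = 222.191.
ᾱ = 222.191 / 699.9 = 0.3175.
Eyring denominator: −S ln(1−ᾱ) = 267.357.
V = 18.8 × 12.6 × 3.6 = 852.768 m³.
RT60 = 0.161 × 852.768 / 267.357 = 0.51 s.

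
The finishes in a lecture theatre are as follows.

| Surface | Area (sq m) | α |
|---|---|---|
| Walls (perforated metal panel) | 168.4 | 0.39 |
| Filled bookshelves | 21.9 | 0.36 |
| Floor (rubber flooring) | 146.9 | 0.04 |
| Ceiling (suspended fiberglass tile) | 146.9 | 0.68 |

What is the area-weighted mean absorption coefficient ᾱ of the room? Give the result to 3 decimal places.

S = Σ Sᵢ = 168.4 + 21.9 + 146.9 + 146.9 = 484.1 sq m.
A = 168.4*0.39 + 21.9*0.36 + 146.9*0.04 + 146.9*0.68 = 179.328 sabins.
ᾱ = 179.328 / 484.1 = 0.370.

0.370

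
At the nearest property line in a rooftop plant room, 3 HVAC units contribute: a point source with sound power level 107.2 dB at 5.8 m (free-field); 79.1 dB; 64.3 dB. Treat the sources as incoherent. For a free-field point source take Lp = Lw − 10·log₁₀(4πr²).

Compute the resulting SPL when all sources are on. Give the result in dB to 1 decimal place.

83.2 dB

Source at 5.8 m: Lp = 107.2 − 10·log₁₀(4π·5.8²) = 107.2 − 10·log₁₀(422.733) = 80.9 dB.
Sum in the linear (power) domain: Σ 10^(Lᵢ/10) = 10^(80.9/10) + 10^(79.1/10) + 10^(64.3/10) = 2.07e+08.
Back to dB: 10·log₁₀ Σ = 83.2 dB.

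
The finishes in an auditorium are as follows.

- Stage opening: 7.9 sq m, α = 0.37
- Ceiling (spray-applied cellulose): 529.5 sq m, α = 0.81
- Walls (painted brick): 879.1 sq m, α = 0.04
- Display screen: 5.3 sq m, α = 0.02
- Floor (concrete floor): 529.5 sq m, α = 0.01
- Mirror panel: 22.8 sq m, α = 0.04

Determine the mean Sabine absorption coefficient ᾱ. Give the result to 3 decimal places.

Total surface area S = 1974.1 sq m.
Weighted sum Σ Sα = 473.295.
ᾱ = 473.295 / 1974.1 = 0.240.

0.240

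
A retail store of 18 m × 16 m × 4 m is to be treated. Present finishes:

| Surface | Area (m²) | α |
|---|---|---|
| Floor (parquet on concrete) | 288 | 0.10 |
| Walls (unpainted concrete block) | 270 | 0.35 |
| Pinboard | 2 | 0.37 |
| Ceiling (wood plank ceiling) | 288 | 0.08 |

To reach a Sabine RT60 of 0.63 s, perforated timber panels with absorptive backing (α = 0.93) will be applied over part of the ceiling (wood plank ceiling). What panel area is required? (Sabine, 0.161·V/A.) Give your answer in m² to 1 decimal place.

173.3

A₁ = Σ Sᵢαᵢ = 288*0.10 + 270*0.35 + 2*0.37 + 288*0.08 = 147.080 sabins.
V = 1152 m³. Target absorption A₂ = 0.161 × 1152 / 0.63 = 294.400 sabins.
ΔA needed = 294.400 − 147.080 = 147.320 sabins.
Each m² of panel replacing the ceiling (wood plank ceiling) adds (0.93 − 0.08) = 0.85 sabins.
Panel area = 147.320 / 0.85 = 173.3 m².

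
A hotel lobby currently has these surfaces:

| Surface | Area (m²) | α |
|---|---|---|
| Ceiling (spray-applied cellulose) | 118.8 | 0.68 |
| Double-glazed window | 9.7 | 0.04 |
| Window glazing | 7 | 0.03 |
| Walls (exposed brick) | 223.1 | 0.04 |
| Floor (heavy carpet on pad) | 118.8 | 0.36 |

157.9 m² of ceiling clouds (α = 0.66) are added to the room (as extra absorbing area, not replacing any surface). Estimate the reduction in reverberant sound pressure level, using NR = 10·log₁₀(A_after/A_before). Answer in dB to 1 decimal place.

2.5 dB

Total absorption A_before = 118.8×0.68 + 9.7×0.04 + 7×0.03 + 223.1×0.04 + 118.8×0.36
  = 80.784 + 0.388 + 0.210 + 8.924 + 42.768 = 133.074 m² sabins.
Treatment contributes 157.9·0.66 = 104.214 sabins.
A_after = 133.074 + 104.214 = 237.288 sabins.
NR = 10·log₁₀(237.288/133.074) = 2.5 dB.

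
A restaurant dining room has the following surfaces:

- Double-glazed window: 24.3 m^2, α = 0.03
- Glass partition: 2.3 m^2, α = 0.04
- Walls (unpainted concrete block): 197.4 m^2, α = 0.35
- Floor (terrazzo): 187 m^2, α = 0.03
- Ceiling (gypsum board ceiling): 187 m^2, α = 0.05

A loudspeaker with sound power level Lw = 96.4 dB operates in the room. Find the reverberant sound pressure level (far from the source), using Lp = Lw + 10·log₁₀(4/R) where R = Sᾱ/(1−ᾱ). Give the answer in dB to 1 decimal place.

Σ(Sᵢαᵢ) = 24.3·0.03 + 2.3·0.04 + 197.4·0.35 + 187·0.03 + 187·0.05 = 84.871; total area S = 598.0 m^2.
ᾱ = 0.1419, so room constant R = A/(1−ᾱ) = 98.906 m^2.
Lp = Lw + 10 log₁₀(4/R) = 96.4 -13.93 = 82.5 dB.

82.5 dB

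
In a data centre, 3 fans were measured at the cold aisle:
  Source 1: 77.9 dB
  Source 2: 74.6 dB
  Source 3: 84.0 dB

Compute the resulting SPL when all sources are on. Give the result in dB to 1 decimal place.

Σ 10^(Lᵢ/10) = 3.417e+08.
Combined level = 10 log₁₀(3.417e+08) = 85.3 dB.

85.3 dB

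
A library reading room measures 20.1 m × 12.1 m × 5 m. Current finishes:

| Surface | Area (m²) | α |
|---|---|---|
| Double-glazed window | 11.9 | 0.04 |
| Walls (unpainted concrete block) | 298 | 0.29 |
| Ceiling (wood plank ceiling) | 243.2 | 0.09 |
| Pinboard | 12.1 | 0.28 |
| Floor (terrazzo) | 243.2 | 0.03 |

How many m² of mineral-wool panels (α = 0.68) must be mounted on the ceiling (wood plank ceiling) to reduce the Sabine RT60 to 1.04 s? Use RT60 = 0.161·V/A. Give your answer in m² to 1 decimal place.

A₁ = Σ Sᵢαᵢ = 11.9*0.04 + 298*0.29 + 243.2*0.09 + 12.1*0.28 + 243.2*0.03 = 119.468 sabins.
V = 1216.05 m³. Target absorption A₂ = 0.161 × 1216.05 / 1.04 = 188.254 sabins.
ΔA needed = 188.254 − 119.468 = 68.786 sabins.
Each m² of panel replacing the ceiling (wood plank ceiling) adds (0.68 − 0.09) = 0.59 sabins.
Area = ΔA/Δα = 68.786/0.59 = 116.6 m².

116.6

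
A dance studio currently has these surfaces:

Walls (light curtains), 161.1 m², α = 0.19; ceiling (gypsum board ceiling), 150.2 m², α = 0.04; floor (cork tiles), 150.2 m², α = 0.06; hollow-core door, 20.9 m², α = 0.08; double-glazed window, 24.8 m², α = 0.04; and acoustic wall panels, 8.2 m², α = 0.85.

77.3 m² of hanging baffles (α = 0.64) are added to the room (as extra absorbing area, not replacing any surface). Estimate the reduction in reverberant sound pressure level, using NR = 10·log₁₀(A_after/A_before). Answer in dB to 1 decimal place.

2.8 dB

Equivalent absorption area: A_before = 161.1·0.19 + 150.2·0.04 + 150.2·0.06 + 20.9·0.08 + 24.8·0.04 + 8.2·0.85 = 55.263 m².
Added absorption = 77.3 × 0.64 = 49.472 sabins.
New total A_after = 104.735 sabins.
Reduction = 10 log₁₀(A_after/A_before) = 10 log₁₀(1.8952) = 2.8 dB.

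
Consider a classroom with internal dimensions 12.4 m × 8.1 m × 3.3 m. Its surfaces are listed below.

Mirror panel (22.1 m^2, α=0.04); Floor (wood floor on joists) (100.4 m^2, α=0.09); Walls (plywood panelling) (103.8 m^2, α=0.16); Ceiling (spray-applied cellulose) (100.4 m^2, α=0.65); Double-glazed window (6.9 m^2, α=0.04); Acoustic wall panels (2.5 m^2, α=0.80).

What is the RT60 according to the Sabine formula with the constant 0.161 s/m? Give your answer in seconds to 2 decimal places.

0.57 sec

Equivalent absorption area: A = 22.1*0.04 + 100.4*0.09 + 103.8*0.16 + 100.4*0.65 + 6.9*0.04 + 2.5*0.80 = 94.064 m^2.
Volume V = 12.4 × 8.1 × 3.3 = 331.452 m³.
T = 0.161 V/A = 0.161·331.452/94.064 = 0.57 s.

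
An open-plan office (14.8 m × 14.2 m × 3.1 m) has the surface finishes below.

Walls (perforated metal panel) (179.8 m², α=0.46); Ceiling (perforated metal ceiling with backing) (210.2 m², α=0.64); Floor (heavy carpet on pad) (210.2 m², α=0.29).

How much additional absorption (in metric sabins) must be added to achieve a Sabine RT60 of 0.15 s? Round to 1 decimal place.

A₁ = Σ Sᵢαᵢ = 179.8×0.46 + 210.2×0.64 + 210.2×0.29 = 278.194 sabins.
Target A₂ = 0.161·651.496/0.15 = 699.272 sabins (V = 651.496 m³).
Additional absorption ΔA = 699.272 − 278.194 = 421.1 sabins.

421.1 sabins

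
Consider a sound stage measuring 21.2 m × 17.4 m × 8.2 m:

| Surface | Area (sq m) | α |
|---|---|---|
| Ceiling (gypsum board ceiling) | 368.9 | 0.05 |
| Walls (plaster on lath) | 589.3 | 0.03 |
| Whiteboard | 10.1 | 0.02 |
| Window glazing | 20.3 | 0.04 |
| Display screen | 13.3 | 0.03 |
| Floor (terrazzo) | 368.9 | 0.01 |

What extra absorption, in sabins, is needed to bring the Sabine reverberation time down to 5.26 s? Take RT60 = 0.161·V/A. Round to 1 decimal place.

Equivalent absorption area: A₁ = 368.9×0.05 + 589.3×0.03 + 10.1×0.02 + 20.3×0.04 + 13.3×0.03 + 368.9×0.01 = 41.226 sq m.
V = 3024.816 m³. Required absorption A₂ = 0.161 × 3024.816 / 5.26 = 92.585 sabins.
ΔA = A₂ − A₁ = 92.585 − 41.226 = 51.4 sabins.

51.4 sabins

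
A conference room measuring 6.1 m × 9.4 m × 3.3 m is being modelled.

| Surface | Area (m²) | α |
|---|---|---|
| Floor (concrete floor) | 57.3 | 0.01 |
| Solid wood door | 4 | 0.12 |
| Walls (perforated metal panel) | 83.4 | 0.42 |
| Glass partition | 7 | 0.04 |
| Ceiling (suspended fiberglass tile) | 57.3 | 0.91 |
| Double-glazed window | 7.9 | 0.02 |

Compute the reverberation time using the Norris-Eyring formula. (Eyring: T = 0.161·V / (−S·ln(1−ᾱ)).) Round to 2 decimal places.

S = Σ Sᵢ = 216.9 m².
Absorption A = 57.3×0.01 + 4×0.12 + 83.4×0.42 + 7×0.04 + 57.3×0.91 + 7.9×0.02 = 88.662 sabins.
ᾱ = 88.662 / 216.9 = 0.4088.
−S·ln(1−ᾱ) = −216.9 × ln(1 − 0.4088) = 114.003.
V = 6.1 × 9.4 × 3.3 = 189.222 m³.
RT60 = 0.161 × 189.222 / 114.003 = 0.27 s.

0.27 s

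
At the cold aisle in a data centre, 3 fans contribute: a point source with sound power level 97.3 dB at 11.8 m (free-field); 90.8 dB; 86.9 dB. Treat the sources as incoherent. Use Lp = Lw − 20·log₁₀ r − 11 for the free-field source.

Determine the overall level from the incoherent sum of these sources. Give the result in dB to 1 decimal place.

92.3 dB

Source at 11.8 m: Lp = 97.3 − 20·log₁₀(11.8) − 11 = 64.9 dB.
Converting to relative power and adding: 10^(64.9/10) + 10^(90.8/10) + 10^(86.9/10) = 1.695e+09.
Back to dB: 10·log₁₀ Σ = 92.3 dB.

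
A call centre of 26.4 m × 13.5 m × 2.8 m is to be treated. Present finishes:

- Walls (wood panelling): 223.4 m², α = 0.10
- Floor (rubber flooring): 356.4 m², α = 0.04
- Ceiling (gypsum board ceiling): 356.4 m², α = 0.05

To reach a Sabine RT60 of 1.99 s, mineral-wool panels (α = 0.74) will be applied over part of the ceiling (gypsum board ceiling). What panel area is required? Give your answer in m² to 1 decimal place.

Total absorption A₁ = 223.4*0.10 + 356.4*0.04 + 356.4*0.05
  = 22.340 + 14.256 + 17.820 = 54.416 m² sabins.
V = 997.92 m³. Target absorption A₂ = 0.161 × 997.92 / 1.99 = 80.736 sabins.
Absorption to add: 80.736 − 54.416 = 26.320 sabins.
Each m² of panel replacing the ceiling (gypsum board ceiling) adds (0.74 − 0.05) = 0.69 sabins.
Area = ΔA/Δα = 26.320/0.69 = 38.1 m².

38.1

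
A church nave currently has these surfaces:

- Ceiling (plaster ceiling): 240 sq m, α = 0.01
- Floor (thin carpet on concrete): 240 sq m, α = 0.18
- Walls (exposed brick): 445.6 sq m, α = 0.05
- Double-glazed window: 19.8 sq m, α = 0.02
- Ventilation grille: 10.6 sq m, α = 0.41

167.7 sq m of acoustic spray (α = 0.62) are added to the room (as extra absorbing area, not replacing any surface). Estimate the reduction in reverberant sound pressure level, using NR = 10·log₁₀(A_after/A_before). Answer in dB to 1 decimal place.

Total absorption A_before = 240×0.01 + 240×0.18 + 445.6×0.05 + 19.8×0.02 + 10.6×0.41
  = 2.400 + 43.200 + 22.280 + 0.396 + 4.346 = 72.622 sq m sabins.
Treatment contributes 167.7·0.62 = 103.974 sabins.
A_after = 72.622 + 103.974 = 176.596 sabins.
NR = 10·log₁₀(176.596/72.622) = 3.9 dB.

3.9 dB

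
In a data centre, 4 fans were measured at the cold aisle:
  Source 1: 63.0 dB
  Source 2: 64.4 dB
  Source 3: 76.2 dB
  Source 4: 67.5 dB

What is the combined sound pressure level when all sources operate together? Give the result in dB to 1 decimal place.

Converting to relative power and adding: 10^(63.0/10) + 10^(64.4/10) + 10^(76.2/10) + 10^(67.5/10) = 5.206e+07.
Combined level = 10 log₁₀(5.206e+07) = 77.2 dB.

77.2 dB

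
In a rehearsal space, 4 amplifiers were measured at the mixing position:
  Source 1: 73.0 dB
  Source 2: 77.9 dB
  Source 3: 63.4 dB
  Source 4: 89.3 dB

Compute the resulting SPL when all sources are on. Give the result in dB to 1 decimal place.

Converting to relative power and adding: 10^(73.0/10) + 10^(77.9/10) + 10^(63.4/10) + 10^(89.3/10) = 9.349e+08.
Combined level = 10 log₁₀(9.349e+08) = 89.7 dB.

89.7 dB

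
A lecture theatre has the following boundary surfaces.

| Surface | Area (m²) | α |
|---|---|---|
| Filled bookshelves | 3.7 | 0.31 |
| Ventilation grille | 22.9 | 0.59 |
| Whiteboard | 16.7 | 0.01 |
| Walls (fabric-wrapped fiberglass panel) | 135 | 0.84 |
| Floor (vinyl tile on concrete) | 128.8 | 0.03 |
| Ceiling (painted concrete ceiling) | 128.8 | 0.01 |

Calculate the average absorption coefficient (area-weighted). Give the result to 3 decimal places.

S = Σ Sᵢ = 3.7 + 22.9 + 16.7 + 135 + 128.8 + 128.8 = 435.9 m².
A = 3.7*0.31 + 22.9*0.59 + 16.7*0.01 + 135*0.84 + 128.8*0.03 + 128.8*0.01 = 133.377 sabins.
ᾱ = 133.377 / 435.9 = 0.306.

0.306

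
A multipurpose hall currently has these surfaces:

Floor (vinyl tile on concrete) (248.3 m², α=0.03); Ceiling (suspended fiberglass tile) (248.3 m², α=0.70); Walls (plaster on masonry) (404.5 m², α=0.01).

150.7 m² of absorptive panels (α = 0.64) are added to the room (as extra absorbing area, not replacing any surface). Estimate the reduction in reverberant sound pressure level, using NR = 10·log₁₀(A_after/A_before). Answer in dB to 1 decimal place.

1.8 dB

Total absorption A_before = 248.3×0.03 + 248.3×0.70 + 404.5×0.01
  = 7.449 + 173.810 + 4.045 = 185.304 m² sabins.
Treatment contributes 150.7·0.64 = 96.448 sabins.
A_after = 185.304 + 96.448 = 281.752 sabins.
Reduction = 10 log₁₀(A_after/A_before) = 10 log₁₀(1.5205) = 1.8 dB.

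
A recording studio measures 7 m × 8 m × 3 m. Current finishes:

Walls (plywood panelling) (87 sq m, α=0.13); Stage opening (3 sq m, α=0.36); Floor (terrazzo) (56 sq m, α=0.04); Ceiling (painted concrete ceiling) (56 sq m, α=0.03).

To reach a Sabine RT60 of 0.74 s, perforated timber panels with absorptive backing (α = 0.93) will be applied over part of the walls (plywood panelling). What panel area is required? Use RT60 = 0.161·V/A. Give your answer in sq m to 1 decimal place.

Total absorption A₁ = 87*0.13 + 3*0.36 + 56*0.04 + 56*0.03
  = 11.310 + 1.080 + 2.240 + 1.680 = 16.310 sq m sabins.
Required A₂ = 0.161·168/0.74 = 36.551 sabins.
Absorption to add: 36.551 − 16.310 = 20.241 sabins.
Net gain per sq m: Δα = 0.93 − 0.13 = 0.80.
Area = ΔA/Δα = 20.241/0.80 = 25.3 sq m.

25.3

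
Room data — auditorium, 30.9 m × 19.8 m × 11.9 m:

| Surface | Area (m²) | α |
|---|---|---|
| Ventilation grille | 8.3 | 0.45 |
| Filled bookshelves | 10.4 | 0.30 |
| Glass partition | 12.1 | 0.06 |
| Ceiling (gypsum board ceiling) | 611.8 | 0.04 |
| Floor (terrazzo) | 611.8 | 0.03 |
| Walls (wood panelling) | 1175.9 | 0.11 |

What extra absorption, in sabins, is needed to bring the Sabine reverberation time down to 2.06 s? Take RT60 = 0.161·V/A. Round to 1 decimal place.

389.3 sabins

Summing Sᵢαᵢ: 3.735 + 3.120 + 0.726 + 24.472 + 18.354 + 129.349 → A₁ = 179.756 sabins.
V = 7280.658 m³. Required absorption A₂ = 0.161 × 7280.658 / 2.06 = 569.022 sabins.
Shortfall: 569.022 − 179.756 = 389.3 sabins.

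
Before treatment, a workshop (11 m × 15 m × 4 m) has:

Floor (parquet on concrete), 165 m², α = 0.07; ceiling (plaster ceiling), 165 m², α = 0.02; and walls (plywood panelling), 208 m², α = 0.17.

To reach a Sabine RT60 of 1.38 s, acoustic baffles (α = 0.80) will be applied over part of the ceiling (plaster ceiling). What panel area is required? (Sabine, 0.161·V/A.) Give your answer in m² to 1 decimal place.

34.3

Total absorption A₁ = 165×0.07 + 165×0.02 + 208×0.17
  = 11.550 + 3.300 + 35.360 = 50.210 m² sabins.
Required A₂ = 0.161·660/1.38 = 77.000 sabins.
Absorption to add: 77.000 − 50.210 = 26.790 sabins.
Each m² of panel replacing the ceiling (plaster ceiling) adds (0.80 − 0.02) = 0.78 sabins.
Panel area = 26.790 / 0.78 = 34.3 m².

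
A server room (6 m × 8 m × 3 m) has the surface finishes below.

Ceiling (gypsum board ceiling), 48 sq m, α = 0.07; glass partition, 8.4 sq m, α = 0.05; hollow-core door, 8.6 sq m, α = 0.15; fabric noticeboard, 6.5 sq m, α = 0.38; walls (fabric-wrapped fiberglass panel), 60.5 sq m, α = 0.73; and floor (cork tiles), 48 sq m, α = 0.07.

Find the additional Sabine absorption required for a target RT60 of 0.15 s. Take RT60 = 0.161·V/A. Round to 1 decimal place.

Equivalent absorption area: A₁ = 48*0.07 + 8.4*0.05 + 8.6*0.15 + 6.5*0.38 + 60.5*0.73 + 48*0.07 = 55.065 sq m.
V = 144 m³. Required absorption A₂ = 0.161 × 144 / 0.15 = 154.560 sabins.
Additional absorption ΔA = 154.560 − 55.065 = 99.5 sabins.

99.5 sabins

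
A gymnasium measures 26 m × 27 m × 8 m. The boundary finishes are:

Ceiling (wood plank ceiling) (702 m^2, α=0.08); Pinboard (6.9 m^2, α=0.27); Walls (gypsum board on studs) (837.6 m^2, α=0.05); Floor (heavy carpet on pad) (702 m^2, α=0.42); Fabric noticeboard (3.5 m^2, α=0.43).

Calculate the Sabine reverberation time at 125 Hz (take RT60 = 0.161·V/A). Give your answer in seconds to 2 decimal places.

2.28 seconds

Equivalent absorption area: A = 702*0.08 + 6.9*0.27 + 837.6*0.05 + 702*0.42 + 3.5*0.43 = 396.248 m^2.
Volume V = 26 × 27 × 8 = 5616 m³.
RT60 = 0.161 · V / A = 0.161 × 5616 / 396.248 = 2.28 s.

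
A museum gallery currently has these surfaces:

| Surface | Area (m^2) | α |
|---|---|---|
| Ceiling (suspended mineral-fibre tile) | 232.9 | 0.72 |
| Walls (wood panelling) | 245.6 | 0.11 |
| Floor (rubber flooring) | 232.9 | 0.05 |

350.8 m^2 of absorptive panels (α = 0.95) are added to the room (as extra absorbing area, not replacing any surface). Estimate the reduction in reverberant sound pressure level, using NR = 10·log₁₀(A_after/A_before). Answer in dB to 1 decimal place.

4.2 dB

Summing Sᵢαᵢ: 167.688 + 27.016 + 11.645 → A_before = 206.349 sabins.
Added absorption = 350.8 × 0.95 = 333.260 sabins.
A_after = 206.349 + 333.260 = 539.609 sabins.
Reduction = 10 log₁₀(A_after/A_before) = 10 log₁₀(2.6150) = 4.2 dB.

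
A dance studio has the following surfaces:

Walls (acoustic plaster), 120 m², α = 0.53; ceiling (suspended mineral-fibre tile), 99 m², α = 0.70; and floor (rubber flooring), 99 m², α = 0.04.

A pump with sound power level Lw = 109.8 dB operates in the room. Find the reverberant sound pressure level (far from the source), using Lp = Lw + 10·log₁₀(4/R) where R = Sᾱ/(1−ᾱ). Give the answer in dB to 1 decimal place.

92.0 dB

A = 136.860 sabins; S = 318.0 m².
ᾱ = 136.860/318.0 = 0.4304; R = Sᾱ/(1−ᾱ) = 136.860/(1−0.4304) = 240.274 m².
Lp = 109.8 + 10·log₁₀(4/240.274) = 109.8 + (-17.79) = 92.0 dB.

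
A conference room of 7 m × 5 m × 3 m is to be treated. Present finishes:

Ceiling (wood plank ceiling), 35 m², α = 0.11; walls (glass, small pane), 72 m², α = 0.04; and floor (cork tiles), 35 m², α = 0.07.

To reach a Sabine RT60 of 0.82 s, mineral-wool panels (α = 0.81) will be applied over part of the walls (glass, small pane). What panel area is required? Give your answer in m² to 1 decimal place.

Summing Sᵢαᵢ: 3.850 + 2.880 + 2.450 → A₁ = 9.180 sabins.
Required A₂ = 0.161·105/0.82 = 20.616 sabins.
ΔA needed = 20.616 − 9.180 = 11.436 sabins.
Each m² of panel replacing the walls (glass, small pane) adds (0.81 − 0.04) = 0.77 sabins.
Panel area = 11.436 / 0.77 = 14.9 m².

14.9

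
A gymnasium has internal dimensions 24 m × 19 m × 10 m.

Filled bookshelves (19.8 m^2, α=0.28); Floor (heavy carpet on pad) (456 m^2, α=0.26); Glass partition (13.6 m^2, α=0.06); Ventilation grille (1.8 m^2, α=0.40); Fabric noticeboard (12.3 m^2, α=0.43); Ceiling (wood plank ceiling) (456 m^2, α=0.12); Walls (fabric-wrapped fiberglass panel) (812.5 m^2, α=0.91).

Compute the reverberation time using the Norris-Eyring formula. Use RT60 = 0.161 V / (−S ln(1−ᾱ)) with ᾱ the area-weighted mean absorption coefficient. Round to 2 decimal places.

0.56 s

S = Σ Sᵢ = 1772.0 m^2.
Absorption A = 19.8·0.28 + 456·0.26 + 13.6·0.06 + 1.8·0.40 + 12.3·0.43 + 456·0.12 + 812.5·0.91 = 925.024 sabins.
Mean coefficient ᾱ = A/S = 0.5220.
Eyring denominator: −S ln(1−ᾱ) = 1307.992.
V = 24 × 19 × 10 = 4560 m³.
T = 0.161·V/[−S·ln(1−ᾱ)] = 0.161·4560/1307.992 = 0.56 s.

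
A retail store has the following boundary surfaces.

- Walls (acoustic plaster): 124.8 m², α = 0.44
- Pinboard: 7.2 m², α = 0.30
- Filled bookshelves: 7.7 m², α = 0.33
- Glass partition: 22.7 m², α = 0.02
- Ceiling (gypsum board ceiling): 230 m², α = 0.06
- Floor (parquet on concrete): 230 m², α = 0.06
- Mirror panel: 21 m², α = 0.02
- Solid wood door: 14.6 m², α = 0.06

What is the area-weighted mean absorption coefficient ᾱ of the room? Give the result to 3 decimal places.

0.135

S = Σ Sᵢ = 124.8 + 7.2 + 7.7 + 22.7 + 230 + 230 + 21 + 14.6 = 658.0 m².
A = 124.8×0.44 + 7.2×0.30 + 7.7×0.33 + 22.7×0.02 + 230×0.06 + 230×0.06 + 21×0.02 + 14.6×0.06 = 88.963 sabins.
ᾱ = 88.963 / 658.0 = 0.135.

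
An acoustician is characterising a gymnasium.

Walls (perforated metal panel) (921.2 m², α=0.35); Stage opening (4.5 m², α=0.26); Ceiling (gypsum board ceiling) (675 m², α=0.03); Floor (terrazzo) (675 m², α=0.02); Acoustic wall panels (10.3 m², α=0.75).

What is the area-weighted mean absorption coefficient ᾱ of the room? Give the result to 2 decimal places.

0.16

S = Σ Sᵢ = 921.2 + 4.5 + 675 + 675 + 10.3 = 2286.0 m².
A = 921.2*0.35 + 4.5*0.26 + 675*0.03 + 675*0.02 + 10.3*0.75 = 365.065 sabins.
ᾱ = 365.065 / 2286.0 = 0.16.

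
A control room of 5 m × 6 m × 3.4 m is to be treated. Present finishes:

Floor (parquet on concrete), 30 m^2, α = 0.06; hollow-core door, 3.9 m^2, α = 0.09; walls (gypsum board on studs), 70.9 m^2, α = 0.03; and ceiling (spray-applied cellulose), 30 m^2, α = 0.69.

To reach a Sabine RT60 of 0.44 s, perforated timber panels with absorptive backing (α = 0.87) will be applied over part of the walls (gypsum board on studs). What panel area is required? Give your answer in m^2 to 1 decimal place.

14.7

Summing Sᵢαᵢ: 1.800 + 0.351 + 2.127 + 20.700 → A₁ = 24.978 sabins.
V = 102 m³. Target absorption A₂ = 0.161 × 102 / 0.44 = 37.323 sabins.
Absorption to add: 37.323 − 24.978 = 12.345 sabins.
Net gain per m^2: Δα = 0.87 − 0.03 = 0.84.
Area = ΔA/Δα = 12.345/0.84 = 14.7 m^2.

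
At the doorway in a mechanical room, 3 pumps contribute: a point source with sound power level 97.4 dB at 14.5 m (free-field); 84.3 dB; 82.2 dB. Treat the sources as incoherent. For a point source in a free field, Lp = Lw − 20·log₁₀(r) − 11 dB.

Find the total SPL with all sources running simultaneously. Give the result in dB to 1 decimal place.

Source at 14.5 m: Lp = 97.4 − 20·log₁₀(14.5) − 11 = 63.2 dB.
Σ 10^(Lᵢ/10) = 4.372e+08.
Back to dB: 10·log₁₀ Σ = 86.4 dB.

86.4 dB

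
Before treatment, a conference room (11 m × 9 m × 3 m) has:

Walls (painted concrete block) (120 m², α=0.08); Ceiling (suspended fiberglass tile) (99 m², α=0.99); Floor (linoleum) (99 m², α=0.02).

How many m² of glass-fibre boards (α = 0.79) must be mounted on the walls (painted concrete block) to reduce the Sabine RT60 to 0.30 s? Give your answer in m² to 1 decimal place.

70.1

Total absorption A₁ = 120×0.08 + 99×0.99 + 99×0.02
  = 9.600 + 98.010 + 1.980 = 109.590 m² sabins.
V = 297 m³. Target absorption A₂ = 0.161 × 297 / 0.30 = 159.390 sabins.
ΔA needed = 159.390 − 109.590 = 49.800 sabins.
Each m² of panel replacing the walls (painted concrete block) adds (0.79 − 0.08) = 0.71 sabins.
Panel area = 49.800 / 0.71 = 70.1 m².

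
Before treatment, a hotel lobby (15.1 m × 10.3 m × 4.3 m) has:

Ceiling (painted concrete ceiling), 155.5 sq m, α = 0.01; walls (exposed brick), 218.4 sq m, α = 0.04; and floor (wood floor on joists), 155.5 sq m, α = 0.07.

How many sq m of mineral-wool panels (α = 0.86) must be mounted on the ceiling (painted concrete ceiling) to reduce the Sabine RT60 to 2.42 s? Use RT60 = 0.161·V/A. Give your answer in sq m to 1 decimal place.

27.4

Summing Sᵢαᵢ: 1.555 + 8.736 + 10.885 → A₁ = 21.176 sabins.
V = 668.779 m³. Target absorption A₂ = 0.161 × 668.779 / 2.42 = 44.493 sabins.
Absorption to add: 44.493 − 21.176 = 23.317 sabins.
Each sq m of panel replacing the ceiling (painted concrete ceiling) adds (0.86 − 0.01) = 0.85 sabins.
Panel area = 23.317 / 0.85 = 27.4 sq m.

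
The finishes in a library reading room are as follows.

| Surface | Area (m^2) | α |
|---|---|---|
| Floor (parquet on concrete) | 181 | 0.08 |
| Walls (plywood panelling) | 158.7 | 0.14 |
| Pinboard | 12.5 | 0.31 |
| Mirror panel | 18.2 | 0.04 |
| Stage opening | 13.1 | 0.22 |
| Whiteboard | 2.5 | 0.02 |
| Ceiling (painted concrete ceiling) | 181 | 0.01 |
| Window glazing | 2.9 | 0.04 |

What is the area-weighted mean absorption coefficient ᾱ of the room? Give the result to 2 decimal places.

0.08

Total surface area S = 569.9 m^2.
A = 181×0.08 + 158.7×0.14 + 12.5×0.31 + 18.2×0.04 + 13.1×0.22 + 2.5×0.02 + 181×0.01 + 2.9×0.04 = 46.159 sabins.
ᾱ = A/S = 0.08.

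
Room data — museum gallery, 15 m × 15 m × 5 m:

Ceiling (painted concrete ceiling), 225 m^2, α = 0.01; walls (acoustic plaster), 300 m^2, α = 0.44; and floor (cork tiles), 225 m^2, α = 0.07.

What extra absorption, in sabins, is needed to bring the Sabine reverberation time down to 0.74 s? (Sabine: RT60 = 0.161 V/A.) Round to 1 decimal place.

Equivalent absorption area: A₁ = 225*0.01 + 300*0.44 + 225*0.07 = 150.000 m^2.
Target A₂ = 0.161·1125/0.74 = 244.764 sabins (V = 1125 m³).
Additional absorption ΔA = 244.764 − 150.000 = 94.8 sabins.

94.8 sabins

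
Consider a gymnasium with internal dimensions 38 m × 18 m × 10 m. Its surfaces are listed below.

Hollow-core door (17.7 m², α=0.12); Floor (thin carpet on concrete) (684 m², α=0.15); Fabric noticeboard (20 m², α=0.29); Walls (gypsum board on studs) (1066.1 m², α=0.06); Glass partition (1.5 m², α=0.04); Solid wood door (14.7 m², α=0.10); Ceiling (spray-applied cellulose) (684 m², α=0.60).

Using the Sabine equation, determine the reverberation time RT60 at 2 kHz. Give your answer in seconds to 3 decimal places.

Total absorption A = 17.7×0.12 + 684×0.15 + 20×0.29 + 1066.1×0.06 + 1.5×0.04 + 14.7×0.10 + 684×0.60
  = 2.124 + 102.600 + 5.800 + 63.966 + 0.060 + 1.470 + 410.400 = 586.420 m² sabins.
V = 38·18·10 = 6840 m³.
Sabine: RT60 = 0.161 × 6840 / 586.420 = 1.878 s.

1.878 s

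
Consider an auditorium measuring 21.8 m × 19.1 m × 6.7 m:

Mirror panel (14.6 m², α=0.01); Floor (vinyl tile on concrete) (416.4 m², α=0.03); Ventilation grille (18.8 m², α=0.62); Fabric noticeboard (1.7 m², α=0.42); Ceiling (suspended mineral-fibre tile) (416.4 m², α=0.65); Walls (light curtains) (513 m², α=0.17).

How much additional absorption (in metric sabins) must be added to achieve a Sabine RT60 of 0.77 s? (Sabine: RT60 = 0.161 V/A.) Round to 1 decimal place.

200.4 sabins

Total absorption A₁ = 14.6×0.01 + 416.4×0.03 + 18.8×0.62 + 1.7×0.42 + 416.4×0.65 + 513×0.17
  = 0.146 + 12.492 + 11.656 + 0.714 + 270.660 + 87.210 = 382.878 m² sabins.
V = 2789.746 m³. Required absorption A₂ = 0.161 × 2789.746 / 0.77 = 583.311 sabins.
Additional absorption ΔA = 583.311 − 382.878 = 200.4 sabins.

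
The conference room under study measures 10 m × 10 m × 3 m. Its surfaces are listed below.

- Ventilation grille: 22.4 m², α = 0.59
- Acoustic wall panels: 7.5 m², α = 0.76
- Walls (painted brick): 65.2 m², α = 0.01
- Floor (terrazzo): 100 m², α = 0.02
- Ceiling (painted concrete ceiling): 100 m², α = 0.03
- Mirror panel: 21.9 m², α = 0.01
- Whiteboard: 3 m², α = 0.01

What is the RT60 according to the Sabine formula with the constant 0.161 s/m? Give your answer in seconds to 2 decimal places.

1.95 s

Summing Sᵢαᵢ: 13.216 + 5.700 + 0.652 + 2.000 + 3.000 + 0.219 + 0.030 → A = 24.817 sabins.
V = 10·10·3 = 300 m³.
Sabine: RT60 = 0.161 × 300 / 24.817 = 1.95 s.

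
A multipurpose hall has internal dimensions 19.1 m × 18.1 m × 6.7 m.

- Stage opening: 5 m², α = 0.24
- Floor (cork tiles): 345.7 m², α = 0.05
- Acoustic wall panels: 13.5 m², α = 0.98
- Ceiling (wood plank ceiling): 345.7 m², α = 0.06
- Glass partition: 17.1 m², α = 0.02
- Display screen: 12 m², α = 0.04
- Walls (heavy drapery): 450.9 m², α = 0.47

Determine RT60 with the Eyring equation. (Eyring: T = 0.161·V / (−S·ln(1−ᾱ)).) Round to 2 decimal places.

1.24 s

S = Σ Sᵢ = 1189.9 m².
Absorption A = 5×0.24 + 345.7×0.05 + 13.5×0.98 + 345.7×0.06 + 17.1×0.02 + 12×0.04 + 450.9×0.47 = 265.202 sabins.
Mean coefficient ᾱ = A/S = 0.2229.
Eyring denominator: −S ln(1−ᾱ) = 300.076.
V = 19.1 × 18.1 × 6.7 = 2316.257 m³.
RT60 = 0.161 × 2316.257 / 300.076 = 1.24 s.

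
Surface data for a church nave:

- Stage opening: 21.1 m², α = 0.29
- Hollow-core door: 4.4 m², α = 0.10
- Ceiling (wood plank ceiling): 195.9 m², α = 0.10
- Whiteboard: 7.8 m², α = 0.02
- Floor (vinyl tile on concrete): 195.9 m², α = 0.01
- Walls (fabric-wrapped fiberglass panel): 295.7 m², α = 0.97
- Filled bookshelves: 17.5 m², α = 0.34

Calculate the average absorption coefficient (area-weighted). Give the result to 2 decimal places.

0.43

Total surface area S = 738.3 m².
Σ(Sᵢαᵢ) = 21.1×0.29 + 4.4×0.10 + 195.9×0.10 + 7.8×0.02 + 195.9×0.01 + 295.7×0.97 + 17.5×0.34 = 321.043.
ᾱ = 321.043 / 738.3 = 0.43.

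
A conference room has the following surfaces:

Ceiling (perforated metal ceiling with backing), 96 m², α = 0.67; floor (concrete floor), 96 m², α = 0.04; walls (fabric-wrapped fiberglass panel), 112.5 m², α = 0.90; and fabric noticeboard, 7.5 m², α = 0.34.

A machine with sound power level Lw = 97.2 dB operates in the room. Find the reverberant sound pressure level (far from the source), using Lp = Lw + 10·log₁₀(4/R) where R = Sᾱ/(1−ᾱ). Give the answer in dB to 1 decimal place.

77.4 dB

A = 171.960 sabins; S = 312.0 m².
ᾱ = 171.960/312.0 = 0.5512; R = Sᾱ/(1−ᾱ) = 171.960/(1−0.5512) = 383.155 m².
Lp = Lw + 10 log₁₀(4/R) = 97.2 -19.81 = 77.4 dB.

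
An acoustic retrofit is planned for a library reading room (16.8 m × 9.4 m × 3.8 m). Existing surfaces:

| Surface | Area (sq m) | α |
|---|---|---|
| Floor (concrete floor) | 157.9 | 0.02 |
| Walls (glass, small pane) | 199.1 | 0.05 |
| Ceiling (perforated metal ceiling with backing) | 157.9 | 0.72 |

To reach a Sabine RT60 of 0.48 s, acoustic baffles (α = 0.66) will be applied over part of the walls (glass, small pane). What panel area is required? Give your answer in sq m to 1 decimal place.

122.1

Equivalent absorption area: A₁ = 157.9*0.02 + 199.1*0.05 + 157.9*0.72 = 126.801 sq m.
Required A₂ = 0.161·600.096/0.48 = 201.282 sabins.
ΔA needed = 201.282 − 126.801 = 74.481 sabins.
Net gain per sq m: Δα = 0.66 − 0.05 = 0.61.
Area = ΔA/Δα = 74.481/0.61 = 122.1 sq m.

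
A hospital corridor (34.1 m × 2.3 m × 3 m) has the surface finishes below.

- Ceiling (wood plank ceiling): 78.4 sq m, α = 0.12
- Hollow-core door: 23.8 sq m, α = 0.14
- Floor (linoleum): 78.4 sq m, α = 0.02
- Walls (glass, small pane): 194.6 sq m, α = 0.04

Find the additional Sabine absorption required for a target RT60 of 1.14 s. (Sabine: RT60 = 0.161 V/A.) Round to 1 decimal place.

11.1 sabins

Equivalent absorption area: A₁ = 78.4×0.12 + 23.8×0.14 + 78.4×0.02 + 194.6×0.04 = 22.092 sq m.
For T = 1.14 s, need A₂ = 0.161·V/T = 0.161·235.29/1.14 = 33.230 sabins.
ΔA = A₂ − A₁ = 33.230 − 22.092 = 11.1 sabins.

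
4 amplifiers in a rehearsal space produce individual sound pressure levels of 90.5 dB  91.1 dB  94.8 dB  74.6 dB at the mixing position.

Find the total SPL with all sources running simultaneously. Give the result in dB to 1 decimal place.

Σ 10^(Lᵢ/10) = 5.459e+09.
Combined level = 10 log₁₀(5.459e+09) = 97.4 dB.

97.4 dB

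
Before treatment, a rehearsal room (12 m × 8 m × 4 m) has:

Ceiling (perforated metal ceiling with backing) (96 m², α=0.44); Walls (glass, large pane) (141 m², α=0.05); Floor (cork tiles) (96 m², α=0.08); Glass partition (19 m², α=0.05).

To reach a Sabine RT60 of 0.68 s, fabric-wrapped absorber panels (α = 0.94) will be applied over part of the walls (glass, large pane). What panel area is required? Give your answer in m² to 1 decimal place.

Summing Sᵢαᵢ: 42.240 + 7.050 + 7.680 + 0.950 → A₁ = 57.920 sabins.
Required A₂ = 0.161·384/0.68 = 90.918 sabins.
Absorption to add: 90.918 − 57.920 = 32.998 sabins.
Each m² of panel replacing the walls (glass, large pane) adds (0.94 − 0.05) = 0.89 sabins.
Area = ΔA/Δα = 32.998/0.89 = 37.1 m².

37.1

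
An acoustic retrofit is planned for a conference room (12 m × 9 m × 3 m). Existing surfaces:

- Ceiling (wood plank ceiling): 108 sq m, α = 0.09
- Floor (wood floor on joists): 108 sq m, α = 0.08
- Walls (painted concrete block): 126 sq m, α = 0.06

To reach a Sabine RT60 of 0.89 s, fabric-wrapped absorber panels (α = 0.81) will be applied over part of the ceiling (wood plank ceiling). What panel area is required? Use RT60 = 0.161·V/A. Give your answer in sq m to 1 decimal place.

45.4

Equivalent absorption area: A₁ = 108*0.09 + 108*0.08 + 126*0.06 = 25.920 sq m.
Required A₂ = 0.161·324/0.89 = 58.611 sabins.
ΔA needed = 58.611 − 25.920 = 32.691 sabins.
Net gain per sq m: Δα = 0.81 − 0.09 = 0.72.
Area = ΔA/Δα = 32.691/0.72 = 45.4 sq m.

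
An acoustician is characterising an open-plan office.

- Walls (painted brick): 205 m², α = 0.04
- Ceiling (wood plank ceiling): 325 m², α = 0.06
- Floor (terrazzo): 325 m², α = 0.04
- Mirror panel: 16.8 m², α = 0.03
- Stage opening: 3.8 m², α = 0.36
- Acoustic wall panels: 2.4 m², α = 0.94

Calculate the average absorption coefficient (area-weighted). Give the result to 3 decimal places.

S = Σ Sᵢ = 205 + 325 + 325 + 16.8 + 3.8 + 2.4 = 878.0 m².
Σ(Sᵢαᵢ) = 205·0.04 + 325·0.06 + 325·0.04 + 16.8·0.03 + 3.8·0.36 + 2.4·0.94 = 44.828.
ᾱ = 44.828 / 878.0 = 0.051.

0.051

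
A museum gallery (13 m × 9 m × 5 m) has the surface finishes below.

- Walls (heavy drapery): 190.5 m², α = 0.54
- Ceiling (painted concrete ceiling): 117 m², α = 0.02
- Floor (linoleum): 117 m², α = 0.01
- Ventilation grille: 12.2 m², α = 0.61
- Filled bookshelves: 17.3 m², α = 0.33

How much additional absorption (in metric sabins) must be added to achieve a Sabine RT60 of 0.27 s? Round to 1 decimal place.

A₁ = Σ Sᵢαᵢ = 190.5×0.54 + 117×0.02 + 117×0.01 + 12.2×0.61 + 17.3×0.33 = 119.531 sabins.
Target A₂ = 0.161·585/0.27 = 348.833 sabins (V = 585 m³).
ΔA = A₂ − A₁ = 348.833 − 119.531 = 229.3 sabins.

229.3 sabins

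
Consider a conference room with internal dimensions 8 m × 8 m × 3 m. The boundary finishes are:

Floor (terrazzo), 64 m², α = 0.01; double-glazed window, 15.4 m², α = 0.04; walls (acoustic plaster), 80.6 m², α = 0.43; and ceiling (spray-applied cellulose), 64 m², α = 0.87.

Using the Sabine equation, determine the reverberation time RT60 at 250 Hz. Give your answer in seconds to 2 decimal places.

A = Σ Sᵢαᵢ = 64×0.01 + 15.4×0.04 + 80.6×0.43 + 64×0.87 = 91.594 sabins.
Volume V = 8 × 8 × 3 = 192 m³.
Sabine: RT60 = 0.161 × 192 / 91.594 = 0.34 s.

0.34 s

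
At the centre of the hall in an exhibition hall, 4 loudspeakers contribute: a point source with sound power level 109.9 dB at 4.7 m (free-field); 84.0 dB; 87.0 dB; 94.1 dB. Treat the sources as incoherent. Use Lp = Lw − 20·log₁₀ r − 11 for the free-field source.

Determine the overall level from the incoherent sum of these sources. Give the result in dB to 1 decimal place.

95.7 dB

Source at 4.7 m: Lp = 109.9 − 20·log₁₀(4.7) − 11 = 85.5 dB.
Σ 10^(Lᵢ/10) = 3.678e+09.
Back to dB: 10·log₁₀ Σ = 95.7 dB.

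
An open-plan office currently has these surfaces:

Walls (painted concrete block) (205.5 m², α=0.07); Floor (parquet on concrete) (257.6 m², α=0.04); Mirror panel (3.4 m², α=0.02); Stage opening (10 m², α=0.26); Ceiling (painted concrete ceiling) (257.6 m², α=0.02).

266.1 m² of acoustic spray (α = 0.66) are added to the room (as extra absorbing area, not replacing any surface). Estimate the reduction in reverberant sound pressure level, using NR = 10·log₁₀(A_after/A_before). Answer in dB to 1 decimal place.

A_before = Σ Sᵢαᵢ = 205.5*0.07 + 257.6*0.04 + 3.4*0.02 + 10*0.26 + 257.6*0.02 = 32.509 sabins.
Treatment contributes 266.1·0.66 = 175.626 sabins.
A_after = 32.509 + 175.626 = 208.135 sabins.
Reduction = 10 log₁₀(A_after/A_before) = 10 log₁₀(6.4024) = 8.1 dB.

8.1 dB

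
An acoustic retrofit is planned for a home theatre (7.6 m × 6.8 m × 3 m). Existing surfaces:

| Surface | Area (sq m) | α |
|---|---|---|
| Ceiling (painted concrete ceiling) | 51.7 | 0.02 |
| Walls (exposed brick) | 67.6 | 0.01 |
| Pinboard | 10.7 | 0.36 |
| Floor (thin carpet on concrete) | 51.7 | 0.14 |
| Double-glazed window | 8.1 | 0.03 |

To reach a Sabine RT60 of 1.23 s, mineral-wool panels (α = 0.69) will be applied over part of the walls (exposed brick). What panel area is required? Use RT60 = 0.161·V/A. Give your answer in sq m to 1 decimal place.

10.7

Total absorption A₁ = 51.7×0.02 + 67.6×0.01 + 10.7×0.36 + 51.7×0.14 + 8.1×0.03
  = 1.034 + 0.676 + 3.852 + 7.238 + 0.243 = 13.043 sq m sabins.
V = 155.04 m³. Target absorption A₂ = 0.161 × 155.04 / 1.23 = 20.294 sabins.
Absorption to add: 20.294 − 13.043 = 7.251 sabins.
Net gain per sq m: Δα = 0.69 − 0.01 = 0.68.
Area = ΔA/Δα = 7.251/0.68 = 10.7 sq m.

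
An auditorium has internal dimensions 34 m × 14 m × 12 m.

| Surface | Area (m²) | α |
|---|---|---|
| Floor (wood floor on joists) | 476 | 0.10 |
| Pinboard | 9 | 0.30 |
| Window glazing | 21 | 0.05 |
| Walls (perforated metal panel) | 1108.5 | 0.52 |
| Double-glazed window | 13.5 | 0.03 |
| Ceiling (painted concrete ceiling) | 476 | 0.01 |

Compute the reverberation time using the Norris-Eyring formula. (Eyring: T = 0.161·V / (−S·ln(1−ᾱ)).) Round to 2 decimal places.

1.22 s

Total surface area S = 476 + 9 + 21 + 1108.5 + 13.5 + 476 = 2104.0 m².
Σ(Sᵢαᵢ) = 476·0.10 + 9·0.30 + 21·0.05 + 1108.5·0.52 + 13.5·0.03 + 476·0.01 = 632.935.
Mean coefficient ᾱ = A/S = 0.3008.
Eyring denominator: −S ln(1−ᾱ) = 752.850.
V = 34 × 14 × 12 = 5712 m³.
T = 0.161·V/[−S·ln(1−ᾱ)] = 0.161·5712/752.850 = 1.22 s.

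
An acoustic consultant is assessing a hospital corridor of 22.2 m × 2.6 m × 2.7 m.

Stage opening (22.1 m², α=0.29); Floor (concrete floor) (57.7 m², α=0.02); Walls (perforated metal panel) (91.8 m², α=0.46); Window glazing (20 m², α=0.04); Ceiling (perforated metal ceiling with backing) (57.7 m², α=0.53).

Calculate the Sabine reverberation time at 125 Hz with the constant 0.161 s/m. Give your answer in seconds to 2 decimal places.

Equivalent absorption area: A = 22.1*0.29 + 57.7*0.02 + 91.8*0.46 + 20*0.04 + 57.7*0.53 = 81.172 m².
Room volume: 155.844 m³.
T = 0.161 V/A = 0.161·155.844/81.172 = 0.31 s.

0.31 s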